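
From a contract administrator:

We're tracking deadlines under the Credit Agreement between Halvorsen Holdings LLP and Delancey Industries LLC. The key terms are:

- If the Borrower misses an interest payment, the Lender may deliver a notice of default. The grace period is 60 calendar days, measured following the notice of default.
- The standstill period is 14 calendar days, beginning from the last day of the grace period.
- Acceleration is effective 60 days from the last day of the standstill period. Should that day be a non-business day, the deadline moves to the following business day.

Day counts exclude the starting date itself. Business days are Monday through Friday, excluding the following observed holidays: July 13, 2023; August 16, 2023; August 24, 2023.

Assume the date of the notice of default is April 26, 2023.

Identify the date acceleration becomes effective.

September 7, 2023

The last day of the grace period: April 26, 2023 + 60 days = June 25, 2023.
Adding 14 calendar days to June 25, 2023 gives July 9, 2023, which is the last day of the standstill period.
The date acceleration becomes effective: July 9, 2023 + 60 days = September 7, 2023. September 7, 2023 is a Thursday and is not a listed holiday, so no roll-forward applies.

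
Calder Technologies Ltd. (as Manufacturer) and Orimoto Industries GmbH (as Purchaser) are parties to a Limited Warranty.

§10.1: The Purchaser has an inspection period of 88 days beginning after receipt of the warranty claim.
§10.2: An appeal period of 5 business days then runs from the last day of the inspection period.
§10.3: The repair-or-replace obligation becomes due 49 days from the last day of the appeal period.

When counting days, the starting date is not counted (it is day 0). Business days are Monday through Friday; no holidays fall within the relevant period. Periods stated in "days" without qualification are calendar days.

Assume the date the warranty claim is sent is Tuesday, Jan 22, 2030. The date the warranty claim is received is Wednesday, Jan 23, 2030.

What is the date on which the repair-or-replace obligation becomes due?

Jun 14, 2030

The last day of the inspection period: 88 calendar days after Jan 23, 2030 is Apr 21, 2030.
The last day of the appeal period: counting 5 business days from Sunday, Apr 21, 2030 (Apr 22, Apr 23, Apr 24, Apr 25, Apr 26, skipping weekends) reaches Friday, Apr 26, 2030.
The date on which the repair-or-replace obligation becomes due: 49 calendar days after Apr 26, 2030 is Jun 14, 2030.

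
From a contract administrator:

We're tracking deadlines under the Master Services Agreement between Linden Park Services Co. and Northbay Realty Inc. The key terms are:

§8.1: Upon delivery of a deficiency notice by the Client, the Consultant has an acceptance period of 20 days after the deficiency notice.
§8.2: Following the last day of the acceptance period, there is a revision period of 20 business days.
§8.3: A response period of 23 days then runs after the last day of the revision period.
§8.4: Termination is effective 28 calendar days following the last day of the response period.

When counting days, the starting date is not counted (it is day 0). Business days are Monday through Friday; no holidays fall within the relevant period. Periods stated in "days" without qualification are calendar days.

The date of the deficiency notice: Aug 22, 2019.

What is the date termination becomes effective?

The last day of the acceptance period: Aug 22, 2019 + 20 days = Sep 11, 2019.
The last day of the revision period: 20 business days after Wednesday, Sep 11, 2019, skipping weekends — Sep 12, Sep 13, Sep 16, Sep 17, …, Oct 7, Oct 8, Oct 9 — lands on Wednesday, Oct 9, 2019.
The last day of the response period: 23 calendar days after Oct 9, 2019 is Nov 1, 2019.
The date termination becomes effective: 28 calendar days after Nov 1, 2019 is Nov 29, 2019.

Nov 29, 2019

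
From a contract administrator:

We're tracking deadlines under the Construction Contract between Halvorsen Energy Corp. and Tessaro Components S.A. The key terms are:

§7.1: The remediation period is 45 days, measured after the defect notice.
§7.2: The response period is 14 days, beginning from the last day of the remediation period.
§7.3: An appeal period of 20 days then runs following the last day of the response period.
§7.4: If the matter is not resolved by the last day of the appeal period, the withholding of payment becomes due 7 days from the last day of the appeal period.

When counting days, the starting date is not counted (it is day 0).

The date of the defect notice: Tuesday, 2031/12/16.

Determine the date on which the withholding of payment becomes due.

2032/03/11

Adding 45 calendar days to 2031/12/16 gives 2032/01/30, which is the last day of the remediation period.
The last day of the response period: 2032/01/30 + 14 days = 2032/02/13.
The last day of the appeal period: 20 calendar days after 2032/02/13 is 2032/03/04.
Adding 7 calendar days to 2032/03/04 gives 2032/03/11, which is the date on which the withholding of payment becomes due.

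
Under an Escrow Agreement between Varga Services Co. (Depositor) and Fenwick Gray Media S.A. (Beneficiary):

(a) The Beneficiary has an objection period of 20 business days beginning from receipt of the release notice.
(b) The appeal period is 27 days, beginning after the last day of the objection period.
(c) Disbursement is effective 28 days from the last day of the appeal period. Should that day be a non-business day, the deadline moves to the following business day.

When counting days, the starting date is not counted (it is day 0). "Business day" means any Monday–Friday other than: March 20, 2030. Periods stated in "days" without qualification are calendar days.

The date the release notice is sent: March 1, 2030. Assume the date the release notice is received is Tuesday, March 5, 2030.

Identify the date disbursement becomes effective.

The last day of the objection period: counting 20 business days from Tuesday, March 5, 2030 (Mar 6, Mar 7, Mar 8, Mar 11, …, Apr 1, Apr 2, Apr 3, skipping weekends and the listed holiday on Mar 20) reaches Wednesday, April 3, 2030.
Adding 27 calendar days to April 3, 2030 gives April 30, 2030, which is the last day of the appeal period.
The date disbursement becomes effective: April 30, 2030 + 28 days = May 28, 2030. May 28, 2030 is a Tuesday and is not a listed holiday, so no roll-forward applies.

May 28, 2030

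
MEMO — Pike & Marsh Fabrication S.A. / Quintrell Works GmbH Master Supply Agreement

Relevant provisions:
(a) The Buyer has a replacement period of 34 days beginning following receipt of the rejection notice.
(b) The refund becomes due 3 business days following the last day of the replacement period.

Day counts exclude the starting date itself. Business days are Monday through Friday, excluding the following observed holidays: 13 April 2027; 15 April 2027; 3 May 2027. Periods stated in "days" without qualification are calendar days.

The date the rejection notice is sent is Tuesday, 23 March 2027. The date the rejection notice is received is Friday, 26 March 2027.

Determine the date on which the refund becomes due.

5 May 2027

The last day of the replacement period: 26 March 2027 + 34 days = 29 April 2027.
The date on which the refund becomes due: counting 3 business days from Thursday, 29 April 2027 (Apr 30, May 4, May 5, skipping weekends and the listed holiday on May 3) reaches Wednesday, 5 May 2027.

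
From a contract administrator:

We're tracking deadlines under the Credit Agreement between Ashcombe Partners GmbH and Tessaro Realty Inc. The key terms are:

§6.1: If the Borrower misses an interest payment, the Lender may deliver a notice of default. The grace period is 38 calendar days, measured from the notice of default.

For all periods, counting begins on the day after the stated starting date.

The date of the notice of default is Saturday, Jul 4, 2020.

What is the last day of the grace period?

Aug 11, 2020

The last day of the grace period: Jul 4, 2020 + 38 days = Aug 11, 2020.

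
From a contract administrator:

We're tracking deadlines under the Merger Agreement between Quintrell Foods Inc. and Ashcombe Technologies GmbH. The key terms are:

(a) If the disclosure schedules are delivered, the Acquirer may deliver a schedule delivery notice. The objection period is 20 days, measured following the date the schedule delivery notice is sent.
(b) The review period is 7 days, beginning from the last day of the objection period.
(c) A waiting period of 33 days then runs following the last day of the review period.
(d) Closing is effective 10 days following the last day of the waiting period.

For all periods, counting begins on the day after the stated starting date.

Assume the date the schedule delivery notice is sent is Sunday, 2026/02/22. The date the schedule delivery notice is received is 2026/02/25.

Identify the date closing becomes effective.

The last day of the objection period: 20 calendar days after 2026/02/22 is 2026/03/14.
The last day of the review period: 2026/03/14 + 7 days = 2026/03/21.
Adding 33 calendar days to 2026/03/21 gives 2026/04/23, which is the last day of the waiting period.
The date closing becomes effective: 10 calendar days after 2026/04/23 is 2026/05/03.

2026/05/03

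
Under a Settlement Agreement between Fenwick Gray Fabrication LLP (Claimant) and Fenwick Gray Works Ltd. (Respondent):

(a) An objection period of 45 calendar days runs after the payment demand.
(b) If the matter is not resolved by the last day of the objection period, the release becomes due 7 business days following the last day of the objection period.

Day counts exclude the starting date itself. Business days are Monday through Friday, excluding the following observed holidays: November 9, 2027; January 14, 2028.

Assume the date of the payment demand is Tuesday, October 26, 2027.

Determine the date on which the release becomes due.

December 21, 2027

Adding 45 calendar days to October 26, 2027 gives December 10, 2027, which is the last day of the objection period.
From Friday, December 10, 2027, 7 business days (Dec 13, Dec 14, Dec 15, Dec 16, Dec 17, Dec 20, Dec 21, skipping weekends) brings us to Tuesday, December 21, 2027, which is the date on which the release becomes due.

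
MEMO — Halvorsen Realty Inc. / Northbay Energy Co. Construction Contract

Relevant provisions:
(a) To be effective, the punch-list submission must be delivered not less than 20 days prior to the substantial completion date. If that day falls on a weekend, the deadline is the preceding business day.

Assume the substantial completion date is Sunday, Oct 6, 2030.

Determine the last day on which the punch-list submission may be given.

Sep 16, 2030

Counting back 20 calendar days from Oct 6, 2030 gives Sep 16, 2030. That is a Monday, so no adjustment is needed.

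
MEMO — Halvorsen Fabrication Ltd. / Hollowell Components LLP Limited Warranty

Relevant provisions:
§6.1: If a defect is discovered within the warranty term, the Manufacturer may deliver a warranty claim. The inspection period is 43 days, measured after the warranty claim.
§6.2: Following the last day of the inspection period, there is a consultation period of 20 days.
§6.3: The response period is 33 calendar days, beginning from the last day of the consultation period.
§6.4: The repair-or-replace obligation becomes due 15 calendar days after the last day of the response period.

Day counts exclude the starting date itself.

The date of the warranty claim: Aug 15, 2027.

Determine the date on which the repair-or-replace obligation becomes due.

Dec 4, 2027

The last day of the inspection period: 43 calendar days after Aug 15, 2027 is Sep 27, 2027.
The last day of the consultation period: 20 calendar days after Sep 27, 2027 is Oct 17, 2027.
The last day of the response period: 33 calendar days after Oct 17, 2027 is Nov 19, 2027.
The date on which the repair-or-replace obligation becomes due: Nov 19, 2027 + 15 days = Dec 4, 2027.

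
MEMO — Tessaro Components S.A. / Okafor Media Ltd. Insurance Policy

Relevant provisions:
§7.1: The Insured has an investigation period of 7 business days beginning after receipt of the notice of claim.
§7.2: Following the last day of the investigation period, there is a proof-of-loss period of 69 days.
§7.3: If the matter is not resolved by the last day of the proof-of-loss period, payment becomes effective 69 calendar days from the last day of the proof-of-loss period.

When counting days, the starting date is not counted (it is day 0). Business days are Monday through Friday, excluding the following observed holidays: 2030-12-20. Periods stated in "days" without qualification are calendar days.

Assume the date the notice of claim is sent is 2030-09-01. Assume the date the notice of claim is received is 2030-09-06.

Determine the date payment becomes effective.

2031-02-02

From Friday, 2030-09-06, 7 business days (Sep 9, Sep 10, Sep 11, Sep 12, Sep 13, Sep 16, Sep 17, skipping weekends) brings us to Tuesday, 2030-09-17, which is the last day of the investigation period.
Adding 69 calendar days to 2030-09-17 gives 2030-11-25, which is the last day of the proof-of-loss period.
Adding 69 calendar days to 2030-11-25 gives 2031-02-02, which is the date payment becomes effective.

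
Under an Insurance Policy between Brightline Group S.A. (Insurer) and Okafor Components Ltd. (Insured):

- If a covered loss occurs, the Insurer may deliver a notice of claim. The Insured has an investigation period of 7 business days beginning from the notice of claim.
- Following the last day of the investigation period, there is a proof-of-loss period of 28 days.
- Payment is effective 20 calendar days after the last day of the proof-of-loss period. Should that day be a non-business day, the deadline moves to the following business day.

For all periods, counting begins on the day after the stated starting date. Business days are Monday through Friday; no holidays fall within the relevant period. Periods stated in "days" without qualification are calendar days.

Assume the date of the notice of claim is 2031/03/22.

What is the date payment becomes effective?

The last day of the investigation period: counting 7 business days from Saturday, 2031/03/22 (Mar 24, Mar 25, Mar 26, Mar 27, Mar 28, Mar 31, Apr 1, skipping weekends) reaches Tuesday, 2031/04/01.
The last day of the proof-of-loss period: 2031/04/01 + 28 days = 2031/04/29.
The date payment becomes effective: 20 calendar days after 2031/04/29 is 2031/05/19. 2031/05/19 is a Monday, so no roll-forward applies.

2031/05/19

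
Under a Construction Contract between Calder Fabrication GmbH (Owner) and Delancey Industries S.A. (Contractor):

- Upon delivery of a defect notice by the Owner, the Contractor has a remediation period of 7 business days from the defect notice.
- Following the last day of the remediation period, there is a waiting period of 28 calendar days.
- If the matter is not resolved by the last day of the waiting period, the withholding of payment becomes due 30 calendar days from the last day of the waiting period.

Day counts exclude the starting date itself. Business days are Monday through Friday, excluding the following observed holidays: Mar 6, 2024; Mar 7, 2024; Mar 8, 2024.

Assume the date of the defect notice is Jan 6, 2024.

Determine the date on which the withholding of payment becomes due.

Mar 14, 2024

The last day of the remediation period: counting 7 business days from Saturday, Jan 6, 2024 (Jan 8, Jan 9, Jan 10, Jan 11, Jan 12, Jan 15, Jan 16, skipping weekends) reaches Tuesday, Jan 16, 2024.
The last day of the waiting period: 28 calendar days after Jan 16, 2024 is Feb 13, 2024.
Adding 30 calendar days to Feb 13, 2024 gives Mar 14, 2024, which is the date on which the withholding of payment becomes due.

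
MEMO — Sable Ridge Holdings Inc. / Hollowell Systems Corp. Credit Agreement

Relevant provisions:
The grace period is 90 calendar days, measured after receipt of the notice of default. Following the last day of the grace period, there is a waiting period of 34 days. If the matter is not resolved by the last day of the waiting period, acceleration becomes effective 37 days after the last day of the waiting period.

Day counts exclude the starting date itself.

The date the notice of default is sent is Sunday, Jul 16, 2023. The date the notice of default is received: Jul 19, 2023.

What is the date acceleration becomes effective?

The last day of the grace period: 90 calendar days after Jul 19, 2023 is Oct 17, 2023.
Adding 34 calendar days to Oct 17, 2023 gives Nov 20, 2023, which is the last day of the waiting period.
Adding 37 calendar days to Nov 20, 2023 gives Dec 27, 2023, which is the date acceleration becomes effective.

Dec 27, 2023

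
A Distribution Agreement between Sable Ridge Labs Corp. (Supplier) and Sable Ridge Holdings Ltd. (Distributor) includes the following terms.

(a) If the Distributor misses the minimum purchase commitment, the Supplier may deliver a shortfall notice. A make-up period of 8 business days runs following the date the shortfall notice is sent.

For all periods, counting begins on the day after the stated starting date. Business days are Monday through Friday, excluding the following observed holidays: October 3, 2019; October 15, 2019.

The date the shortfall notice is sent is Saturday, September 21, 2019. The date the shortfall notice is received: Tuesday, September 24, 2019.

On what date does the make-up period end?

The last day of the make-up period: 8 business days after Saturday, September 21, 2019, skipping weekends — Sep 23, Sep 24, Sep 25, Sep 26, Sep 27, Sep 30, Oct 1, Oct 2 — lands on Wednesday, October 2, 2019.

October 2, 2019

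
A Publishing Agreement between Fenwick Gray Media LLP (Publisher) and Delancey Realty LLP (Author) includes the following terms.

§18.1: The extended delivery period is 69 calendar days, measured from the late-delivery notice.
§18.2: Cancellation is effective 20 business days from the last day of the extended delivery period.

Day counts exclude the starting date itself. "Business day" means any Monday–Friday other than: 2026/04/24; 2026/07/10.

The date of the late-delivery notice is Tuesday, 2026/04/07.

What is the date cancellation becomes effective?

The last day of the extended delivery period: 69 calendar days after 2026/04/07 is 2026/06/15.
The date cancellation becomes effective: 20 business days after Monday, 2026/06/15, skipping weekends and the listed holiday on Jul 10 — Jun 16, Jun 17, Jun 18, Jun 19, …, Jul 9, Jul 13, Jul 14 — lands on Tuesday, 2026/07/14.

2026/07/14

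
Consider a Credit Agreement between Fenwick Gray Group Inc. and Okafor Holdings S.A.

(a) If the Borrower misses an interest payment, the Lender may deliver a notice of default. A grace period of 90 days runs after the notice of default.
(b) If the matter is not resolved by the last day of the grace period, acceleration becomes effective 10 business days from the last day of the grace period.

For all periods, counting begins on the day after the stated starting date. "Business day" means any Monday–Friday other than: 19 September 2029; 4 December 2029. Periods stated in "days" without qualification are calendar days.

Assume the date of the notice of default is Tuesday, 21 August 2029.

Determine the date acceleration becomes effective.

3 December 2029

Adding 90 calendar days to 21 August 2029 gives 19 November 2029, which is the last day of the grace period.
The date acceleration becomes effective: 10 business days after Monday, 19 November 2029, skipping weekends — Nov 20, Nov 21, Nov 22, Nov 23, Nov 26, Nov 27, Nov 28, Nov 29, Nov 30, Dec 3 — lands on Monday, 3 December 2029.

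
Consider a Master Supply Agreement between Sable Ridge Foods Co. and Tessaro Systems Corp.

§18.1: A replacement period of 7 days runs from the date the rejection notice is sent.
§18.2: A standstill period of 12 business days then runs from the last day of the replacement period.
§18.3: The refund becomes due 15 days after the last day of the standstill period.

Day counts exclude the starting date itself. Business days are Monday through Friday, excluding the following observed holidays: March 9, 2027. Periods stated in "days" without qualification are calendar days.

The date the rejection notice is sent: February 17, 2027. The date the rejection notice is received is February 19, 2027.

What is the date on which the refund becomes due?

The last day of the replacement period: 7 calendar days after February 17, 2027 is February 24, 2027.
The last day of the standstill period: 12 business days after Wednesday, February 24, 2027, skipping weekends and the listed holiday on Mar 9 — Feb 25, Feb 26, Mar 1, Mar 2, …, Mar 11, Mar 12, Mar 15 — lands on Monday, March 15, 2027.
The date on which the refund becomes due: March 15, 2027 + 15 days = March 30, 2027.

March 30, 2027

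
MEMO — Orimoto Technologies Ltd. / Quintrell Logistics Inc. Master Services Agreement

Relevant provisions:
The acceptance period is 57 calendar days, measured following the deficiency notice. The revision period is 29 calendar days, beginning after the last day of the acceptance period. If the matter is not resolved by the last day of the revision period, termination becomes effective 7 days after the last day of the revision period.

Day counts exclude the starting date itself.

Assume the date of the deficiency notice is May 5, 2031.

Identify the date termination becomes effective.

August 6, 2031

Adding 57 calendar days to May 5, 2031 gives July 1, 2031, which is the last day of the acceptance period.
Adding 29 calendar days to July 1, 2031 gives July 30, 2031, which is the last day of the revision period.
The date termination becomes effective: 7 calendar days after July 30, 2031 is August 6, 2031.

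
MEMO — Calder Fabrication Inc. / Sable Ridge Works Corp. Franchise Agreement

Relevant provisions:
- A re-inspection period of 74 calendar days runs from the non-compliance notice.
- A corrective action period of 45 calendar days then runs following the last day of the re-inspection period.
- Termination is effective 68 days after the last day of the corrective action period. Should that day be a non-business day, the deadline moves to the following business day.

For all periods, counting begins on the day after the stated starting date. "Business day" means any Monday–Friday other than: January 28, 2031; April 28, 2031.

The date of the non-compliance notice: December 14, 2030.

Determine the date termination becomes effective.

Adding 74 calendar days to December 14, 2030 gives February 26, 2031, which is the last day of the re-inspection period.
Adding 45 calendar days to February 26, 2031 gives April 12, 2031, which is the last day of the corrective action period.
Adding 68 calendar days to April 12, 2031 gives June 19, 2031, which is the date termination becomes effective. June 19, 2031 is a Thursday and is not a listed holiday, so no roll-forward applies.

June 19, 2031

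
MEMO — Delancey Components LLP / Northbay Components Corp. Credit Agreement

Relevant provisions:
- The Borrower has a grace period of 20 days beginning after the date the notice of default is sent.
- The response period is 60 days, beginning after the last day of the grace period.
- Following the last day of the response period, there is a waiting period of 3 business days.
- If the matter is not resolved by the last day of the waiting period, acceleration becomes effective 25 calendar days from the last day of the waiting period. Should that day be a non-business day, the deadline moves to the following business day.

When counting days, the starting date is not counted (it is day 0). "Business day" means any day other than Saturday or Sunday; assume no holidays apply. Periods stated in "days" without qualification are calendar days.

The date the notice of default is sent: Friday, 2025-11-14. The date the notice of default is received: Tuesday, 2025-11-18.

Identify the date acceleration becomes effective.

Adding 20 calendar days to 2025-11-14 gives 2025-12-04, which is the last day of the grace period.
Adding 60 calendar days to 2025-12-04 gives 2026-02-02, which is the last day of the response period.
The last day of the waiting period: counting 3 business days from Monday, 2026-02-02 (Feb 3, Feb 4, Feb 5, skipping weekends) reaches Thursday, 2026-02-05.
The date acceleration becomes effective: 2026-02-05 + 25 days = 2026-03-02. 2026-03-02 is a Monday, so no roll-forward applies.

2026-03-02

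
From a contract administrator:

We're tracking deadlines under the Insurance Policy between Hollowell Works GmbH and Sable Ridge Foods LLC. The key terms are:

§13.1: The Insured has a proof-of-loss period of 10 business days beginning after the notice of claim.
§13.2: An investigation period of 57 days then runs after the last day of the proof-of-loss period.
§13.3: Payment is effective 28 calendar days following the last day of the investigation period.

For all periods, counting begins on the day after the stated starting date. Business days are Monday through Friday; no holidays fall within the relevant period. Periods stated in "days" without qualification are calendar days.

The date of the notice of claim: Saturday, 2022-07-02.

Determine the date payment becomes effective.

2022-10-08

The last day of the proof-of-loss period: counting 10 business days from Saturday, 2022-07-02 (Jul 4, Jul 5, Jul 6, Jul 7, Jul 8, Jul 11, Jul 12, Jul 13, Jul 14, Jul 15, skipping weekends) reaches Friday, 2022-07-15.
The last day of the investigation period: 2022-07-15 + 57 days = 2022-09-10.
The date payment becomes effective: 28 calendar days after 2022-09-10 is 2022-10-08.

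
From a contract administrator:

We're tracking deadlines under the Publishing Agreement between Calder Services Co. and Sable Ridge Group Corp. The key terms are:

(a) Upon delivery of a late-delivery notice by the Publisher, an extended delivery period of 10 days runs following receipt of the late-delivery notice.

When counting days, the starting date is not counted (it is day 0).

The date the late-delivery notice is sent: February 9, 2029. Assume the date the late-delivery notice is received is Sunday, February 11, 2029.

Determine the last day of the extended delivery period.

February 21, 2029

Adding 10 calendar days to February 11, 2029 gives February 21, 2029, which is the last day of the extended delivery period.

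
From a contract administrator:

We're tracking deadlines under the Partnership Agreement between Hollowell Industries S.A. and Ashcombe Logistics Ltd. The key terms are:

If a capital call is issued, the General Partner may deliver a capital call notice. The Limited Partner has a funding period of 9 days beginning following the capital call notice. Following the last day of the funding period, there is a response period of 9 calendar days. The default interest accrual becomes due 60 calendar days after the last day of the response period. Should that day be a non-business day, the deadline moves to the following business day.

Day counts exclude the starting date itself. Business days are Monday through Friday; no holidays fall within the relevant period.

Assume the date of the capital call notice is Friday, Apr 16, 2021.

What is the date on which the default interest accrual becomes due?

Adding 9 calendar days to Apr 16, 2021 gives Apr 25, 2021, which is the last day of the funding period.
The last day of the response period: Apr 25, 2021 + 9 days = May 4, 2021.
Adding 60 calendar days to May 4, 2021 gives Jul 3, 2021, which is the date on which the default interest accrual becomes due. That falls on a Saturday, so it rolls to the next business day, Monday, Jul 5, 2021.

Jul 5, 2021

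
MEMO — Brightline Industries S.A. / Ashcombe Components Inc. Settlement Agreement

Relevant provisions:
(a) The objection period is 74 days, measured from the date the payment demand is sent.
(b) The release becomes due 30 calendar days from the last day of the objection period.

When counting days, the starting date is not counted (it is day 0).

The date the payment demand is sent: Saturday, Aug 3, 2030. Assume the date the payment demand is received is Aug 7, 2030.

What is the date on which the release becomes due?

The last day of the objection period: 74 calendar days after Aug 3, 2030 is Oct 16, 2030.
Adding 30 calendar days to Oct 16, 2030 gives Nov 15, 2030, which is the date on which the release becomes due.

Nov 15, 2030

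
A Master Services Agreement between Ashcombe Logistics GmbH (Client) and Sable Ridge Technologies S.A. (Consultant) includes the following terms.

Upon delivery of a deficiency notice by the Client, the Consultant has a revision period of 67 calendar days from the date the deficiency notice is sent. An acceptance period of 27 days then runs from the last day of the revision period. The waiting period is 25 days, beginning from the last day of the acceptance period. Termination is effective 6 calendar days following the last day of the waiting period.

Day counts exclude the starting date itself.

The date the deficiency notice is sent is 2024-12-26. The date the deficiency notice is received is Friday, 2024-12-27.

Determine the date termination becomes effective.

The last day of the revision period: 67 calendar days after 2024-12-26 is 2025-03-03.
Adding 27 calendar days to 2025-03-03 gives 2025-03-30, which is the last day of the acceptance period.
The last day of the waiting period: 25 calendar days after 2025-03-30 is 2025-04-24.
The date termination becomes effective: 2025-04-24 + 6 days = 2025-04-30.

2025-04-30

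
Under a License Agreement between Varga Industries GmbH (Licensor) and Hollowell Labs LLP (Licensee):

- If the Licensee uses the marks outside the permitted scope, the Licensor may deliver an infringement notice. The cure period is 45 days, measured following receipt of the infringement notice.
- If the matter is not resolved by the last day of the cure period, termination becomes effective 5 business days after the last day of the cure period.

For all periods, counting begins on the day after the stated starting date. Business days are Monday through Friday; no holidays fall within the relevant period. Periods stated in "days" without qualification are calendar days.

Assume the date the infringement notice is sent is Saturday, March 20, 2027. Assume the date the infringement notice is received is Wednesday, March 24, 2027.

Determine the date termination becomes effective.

May 14, 2027

The last day of the cure period: March 24, 2027 + 45 days = May 8, 2027.
From Saturday, May 8, 2027, 5 business days (May 10, May 11, May 12, May 13, May 14, skipping weekends) brings us to Friday, May 14, 2027, which is the date termination becomes effective.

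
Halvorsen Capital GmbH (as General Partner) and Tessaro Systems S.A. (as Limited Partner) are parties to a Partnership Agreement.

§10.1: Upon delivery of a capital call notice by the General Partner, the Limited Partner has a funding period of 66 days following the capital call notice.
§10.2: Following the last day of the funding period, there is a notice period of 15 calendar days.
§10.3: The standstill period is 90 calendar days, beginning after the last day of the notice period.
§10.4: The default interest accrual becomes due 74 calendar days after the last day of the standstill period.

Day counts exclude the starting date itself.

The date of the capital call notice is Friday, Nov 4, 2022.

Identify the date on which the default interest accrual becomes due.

Jul 7, 2023

The last day of the funding period: 66 calendar days after Nov 4, 2022 is Jan 9, 2023.
Adding 15 calendar days to Jan 9, 2023 gives Jan 24, 2023, which is the last day of the notice period.
The last day of the standstill period: Jan 24, 2023 + 90 days = Apr 24, 2023.
The date on which the default interest accrual becomes due: Apr 24, 2023 + 74 days = Jul 7, 2023.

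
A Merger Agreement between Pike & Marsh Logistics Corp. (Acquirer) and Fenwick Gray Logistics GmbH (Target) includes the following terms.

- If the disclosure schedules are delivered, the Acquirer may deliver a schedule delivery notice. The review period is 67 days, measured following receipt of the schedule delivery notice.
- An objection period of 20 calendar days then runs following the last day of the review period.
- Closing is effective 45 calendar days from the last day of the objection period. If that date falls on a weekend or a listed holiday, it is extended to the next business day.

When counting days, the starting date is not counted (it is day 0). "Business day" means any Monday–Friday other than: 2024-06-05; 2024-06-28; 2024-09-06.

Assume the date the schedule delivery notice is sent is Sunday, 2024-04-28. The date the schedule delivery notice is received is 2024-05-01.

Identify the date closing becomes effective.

2024-09-10

Adding 67 calendar days to 2024-05-01 gives 2024-07-07, which is the last day of the review period.
The last day of the objection period: 2024-07-07 + 20 days = 2024-07-27.
The date closing becomes effective: 2024-07-27 + 45 days = 2024-09-10. 2024-09-10 is a Tuesday and is not a listed holiday, so no roll-forward applies.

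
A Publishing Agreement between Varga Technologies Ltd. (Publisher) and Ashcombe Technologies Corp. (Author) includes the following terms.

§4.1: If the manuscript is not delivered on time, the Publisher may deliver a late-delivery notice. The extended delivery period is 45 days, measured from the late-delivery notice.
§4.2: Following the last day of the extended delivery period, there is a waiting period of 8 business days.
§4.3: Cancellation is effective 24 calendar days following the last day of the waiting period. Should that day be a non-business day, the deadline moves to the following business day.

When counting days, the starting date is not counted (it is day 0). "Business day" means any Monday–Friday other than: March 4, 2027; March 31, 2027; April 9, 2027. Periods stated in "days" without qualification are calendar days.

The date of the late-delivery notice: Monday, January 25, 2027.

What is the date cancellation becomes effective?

The last day of the extended delivery period: January 25, 2027 + 45 days = March 11, 2027.
From Thursday, March 11, 2027, 8 business days (Mar 12, Mar 15, Mar 16, Mar 17, Mar 18, Mar 19, Mar 22, Mar 23, skipping weekends) brings us to Tuesday, March 23, 2027, which is the last day of the waiting period.
The date cancellation becomes effective: March 23, 2027 + 24 days = April 16, 2027. April 16, 2027 is a Friday and is not a listed holiday, so no roll-forward applies.

April 16, 2027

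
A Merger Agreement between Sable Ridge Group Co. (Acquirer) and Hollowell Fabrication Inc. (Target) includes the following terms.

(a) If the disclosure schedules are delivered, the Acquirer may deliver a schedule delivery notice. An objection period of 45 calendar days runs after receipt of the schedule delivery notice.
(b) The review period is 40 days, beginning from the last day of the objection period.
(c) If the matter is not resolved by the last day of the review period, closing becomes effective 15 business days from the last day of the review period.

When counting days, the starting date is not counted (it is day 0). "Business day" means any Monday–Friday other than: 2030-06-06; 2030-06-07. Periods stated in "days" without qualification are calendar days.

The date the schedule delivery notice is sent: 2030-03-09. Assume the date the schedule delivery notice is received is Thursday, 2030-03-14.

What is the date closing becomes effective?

Adding 45 calendar days to 2030-03-14 gives 2030-04-28, which is the last day of the objection period.
The last day of the review period: 40 calendar days after 2030-04-28 is 2030-06-07.
The date closing becomes effective: 15 business days after Friday, 2030-06-07, skipping weekends — Jun 10, Jun 11, Jun 12, Jun 13, …, Jun 26, Jun 27, Jun 28 — lands on Friday, 2030-06-28.

2030-06-28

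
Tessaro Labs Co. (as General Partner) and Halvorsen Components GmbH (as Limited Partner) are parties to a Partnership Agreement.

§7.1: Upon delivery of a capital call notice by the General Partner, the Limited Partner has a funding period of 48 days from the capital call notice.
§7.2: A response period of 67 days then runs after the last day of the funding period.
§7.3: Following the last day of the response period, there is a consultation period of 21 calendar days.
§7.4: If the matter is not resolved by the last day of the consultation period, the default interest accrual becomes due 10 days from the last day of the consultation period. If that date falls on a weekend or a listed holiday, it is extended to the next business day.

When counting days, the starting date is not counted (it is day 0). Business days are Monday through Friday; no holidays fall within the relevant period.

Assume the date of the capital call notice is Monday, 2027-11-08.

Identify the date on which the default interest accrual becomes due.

2028-04-03

Adding 48 calendar days to 2027-11-08 gives 2027-12-26, which is the last day of the funding period.
Adding 67 calendar days to 2027-12-26 gives 2028-03-02, which is the last day of the response period.
Adding 21 calendar days to 2028-03-02 gives 2028-03-23, which is the last day of the consultation period.
The date on which the default interest accrual becomes due: 10 calendar days after 2028-03-23 is 2028-04-02. That falls on a Sunday, so it rolls to the next business day, Monday, 2028-04-03.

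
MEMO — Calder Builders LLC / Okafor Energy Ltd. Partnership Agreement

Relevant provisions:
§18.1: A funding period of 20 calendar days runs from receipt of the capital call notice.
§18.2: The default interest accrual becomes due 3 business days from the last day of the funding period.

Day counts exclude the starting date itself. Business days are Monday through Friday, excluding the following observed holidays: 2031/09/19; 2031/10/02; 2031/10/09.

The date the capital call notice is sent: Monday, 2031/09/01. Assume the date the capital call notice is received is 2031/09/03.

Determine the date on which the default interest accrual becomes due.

The last day of the funding period: 2031/09/03 + 20 days = 2031/09/23.
The date on which the default interest accrual becomes due: 3 business days after Tuesday, 2031/09/23, skipping weekends — Sep 24, Sep 25, Sep 26 — lands on Friday, 2031/09/26.

2031/09/26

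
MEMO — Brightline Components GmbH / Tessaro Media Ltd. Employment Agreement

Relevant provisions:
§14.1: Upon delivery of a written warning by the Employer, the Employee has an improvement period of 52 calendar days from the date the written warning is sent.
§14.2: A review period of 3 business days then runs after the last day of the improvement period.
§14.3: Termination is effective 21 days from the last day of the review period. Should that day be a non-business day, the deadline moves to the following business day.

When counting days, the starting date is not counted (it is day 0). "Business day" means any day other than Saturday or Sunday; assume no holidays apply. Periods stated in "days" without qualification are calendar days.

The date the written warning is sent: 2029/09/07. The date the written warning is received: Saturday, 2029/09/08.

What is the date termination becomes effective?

Adding 52 calendar days to 2029/09/07 gives 2029/10/29, which is the last day of the improvement period.
The last day of the review period: 3 business days after Monday, 2029/10/29, skipping weekends — Oct 30, Oct 31, Nov 1 — lands on Thursday, 2029/11/01.
The date termination becomes effective: 21 calendar days after 2029/11/01 is 2029/11/22. 2029/11/22 is a Thursday, so no roll-forward applies.

2029/11/22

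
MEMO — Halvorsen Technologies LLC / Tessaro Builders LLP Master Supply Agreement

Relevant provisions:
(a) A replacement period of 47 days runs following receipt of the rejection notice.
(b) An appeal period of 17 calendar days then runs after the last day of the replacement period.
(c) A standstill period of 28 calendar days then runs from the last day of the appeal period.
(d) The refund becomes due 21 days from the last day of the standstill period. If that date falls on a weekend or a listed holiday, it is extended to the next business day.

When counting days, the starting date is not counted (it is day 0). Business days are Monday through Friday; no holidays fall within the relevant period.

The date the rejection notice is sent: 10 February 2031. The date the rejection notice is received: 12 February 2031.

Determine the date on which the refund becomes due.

5 June 2031

The last day of the replacement period: 47 calendar days after 12 February 2031 is 31 March 2031.
The last day of the appeal period: 17 calendar days after 31 March 2031 is 17 April 2031.
The last day of the standstill period: 17 April 2031 + 28 days = 15 May 2031.
The date on which the refund becomes due: 15 May 2031 + 21 days = 5 June 2031. 5 June 2031 is a Thursday, so no roll-forward applies.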